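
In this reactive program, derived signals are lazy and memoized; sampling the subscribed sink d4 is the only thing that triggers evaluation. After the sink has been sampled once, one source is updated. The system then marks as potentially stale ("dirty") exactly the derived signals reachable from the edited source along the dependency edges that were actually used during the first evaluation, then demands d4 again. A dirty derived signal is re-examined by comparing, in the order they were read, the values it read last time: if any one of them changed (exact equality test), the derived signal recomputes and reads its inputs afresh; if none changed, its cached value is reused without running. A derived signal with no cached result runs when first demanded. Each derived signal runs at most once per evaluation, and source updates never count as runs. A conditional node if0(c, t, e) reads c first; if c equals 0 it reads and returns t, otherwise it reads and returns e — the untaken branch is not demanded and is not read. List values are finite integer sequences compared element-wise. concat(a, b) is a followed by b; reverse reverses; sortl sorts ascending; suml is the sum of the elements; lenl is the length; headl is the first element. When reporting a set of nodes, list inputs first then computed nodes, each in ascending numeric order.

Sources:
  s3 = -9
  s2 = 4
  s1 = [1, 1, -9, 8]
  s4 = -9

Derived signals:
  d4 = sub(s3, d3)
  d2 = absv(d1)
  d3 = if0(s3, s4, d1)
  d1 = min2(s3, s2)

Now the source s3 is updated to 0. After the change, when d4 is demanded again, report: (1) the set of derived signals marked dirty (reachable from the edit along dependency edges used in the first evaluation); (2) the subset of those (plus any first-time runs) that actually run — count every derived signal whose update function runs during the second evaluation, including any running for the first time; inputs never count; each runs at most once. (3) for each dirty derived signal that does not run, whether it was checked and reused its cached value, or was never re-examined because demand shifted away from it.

The edit dirties: d1, d3, d4.
2 derived signals run: d3, d4.
Unvisited dirty nodes (no longer demanded): d1.
Note the branch switch — demand abandons d1, which is never re-examined.

First demand of the output computes:
  d1 = min2(-9, 4) = -9
  d3 = if0(s3=-9 -> else branch d1) = -9
  d4 = sub(-9, -9) = 0

After the edit, cleaning proceeds:
  d1: stays stale; no demand reaches it after the flip.
  d3: a read changed (s3 -9->0) — executes, giving -9 — identical to its old value.
  d4: a read changed (s3 -9->0) — executes, giving 9.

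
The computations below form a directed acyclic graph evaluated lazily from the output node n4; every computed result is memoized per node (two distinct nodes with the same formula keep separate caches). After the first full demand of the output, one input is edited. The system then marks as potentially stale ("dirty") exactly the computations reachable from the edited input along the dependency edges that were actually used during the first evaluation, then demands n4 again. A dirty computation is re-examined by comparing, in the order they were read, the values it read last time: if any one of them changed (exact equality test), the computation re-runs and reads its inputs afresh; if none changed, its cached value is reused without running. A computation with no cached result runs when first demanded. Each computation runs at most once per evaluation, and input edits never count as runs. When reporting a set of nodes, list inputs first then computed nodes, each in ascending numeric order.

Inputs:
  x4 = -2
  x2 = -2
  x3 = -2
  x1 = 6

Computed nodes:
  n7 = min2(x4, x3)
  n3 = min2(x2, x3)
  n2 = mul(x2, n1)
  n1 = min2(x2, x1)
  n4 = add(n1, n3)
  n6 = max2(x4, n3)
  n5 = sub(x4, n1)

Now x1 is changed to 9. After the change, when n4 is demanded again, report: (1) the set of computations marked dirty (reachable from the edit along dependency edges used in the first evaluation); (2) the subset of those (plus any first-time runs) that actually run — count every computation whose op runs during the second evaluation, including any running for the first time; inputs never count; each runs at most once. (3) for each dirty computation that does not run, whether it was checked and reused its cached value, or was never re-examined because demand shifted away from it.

First demand of the output computes:
  n1 = min2(-2, 6) = -2
  n3 = min2(-2, -2) = -2
  n4 = add(-2, -2) = -4

After the edit, cleaning proceeds:
  n1: a read changed (x1 6->9) — executes, giving -2 — identical to its old value.
  n4: dirty, but its reads are unchanged (n1 unchanged, n3 unchanged); cached -4 stands.

Note the absorption at n1: it re-runs yet its value is the same, leaving the output's value untouched.

The edit dirties: n1, n4.
1 computations run: n1.
Cache hits after checking: n4.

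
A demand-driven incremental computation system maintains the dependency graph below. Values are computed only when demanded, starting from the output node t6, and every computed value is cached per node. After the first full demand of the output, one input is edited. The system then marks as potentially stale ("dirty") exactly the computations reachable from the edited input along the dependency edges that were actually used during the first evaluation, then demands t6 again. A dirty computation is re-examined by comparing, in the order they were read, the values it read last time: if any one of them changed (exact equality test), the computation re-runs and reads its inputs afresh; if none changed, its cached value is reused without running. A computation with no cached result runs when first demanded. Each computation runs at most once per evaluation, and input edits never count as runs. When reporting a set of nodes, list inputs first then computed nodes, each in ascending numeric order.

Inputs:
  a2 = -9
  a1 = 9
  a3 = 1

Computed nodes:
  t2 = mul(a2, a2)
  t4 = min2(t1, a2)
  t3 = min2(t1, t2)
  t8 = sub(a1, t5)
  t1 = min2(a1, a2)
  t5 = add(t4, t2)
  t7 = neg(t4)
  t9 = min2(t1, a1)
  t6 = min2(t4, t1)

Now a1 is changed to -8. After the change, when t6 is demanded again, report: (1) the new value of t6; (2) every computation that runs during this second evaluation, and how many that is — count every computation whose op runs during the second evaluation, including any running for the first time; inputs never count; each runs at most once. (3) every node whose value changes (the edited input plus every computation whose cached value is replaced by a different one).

New value of t6: -9.
Computations that run: t1 — 1 in total.
Values that change: a1.
Key observation: the change is absorbed at t1 — it re-runs but produces the same value, and the output's value is unchanged.

First evaluation (everything demanded from the output):
  t1 = min2(9, -9) = -9
  t4 = min2(-9, -9) = -9
  t6 = min2(-9, -9) = -9

Propagation after the edit:
  t1: runs — a1 9->-8; result -9 (same value as before).
  t4: checked — values it read are unchanged (t1 unchanged, a2 unchanged); reused cached -9 without running.
  t6: checked — values it read are unchanged (t4 unchanged, t1 unchanged); reused cached -9 without running.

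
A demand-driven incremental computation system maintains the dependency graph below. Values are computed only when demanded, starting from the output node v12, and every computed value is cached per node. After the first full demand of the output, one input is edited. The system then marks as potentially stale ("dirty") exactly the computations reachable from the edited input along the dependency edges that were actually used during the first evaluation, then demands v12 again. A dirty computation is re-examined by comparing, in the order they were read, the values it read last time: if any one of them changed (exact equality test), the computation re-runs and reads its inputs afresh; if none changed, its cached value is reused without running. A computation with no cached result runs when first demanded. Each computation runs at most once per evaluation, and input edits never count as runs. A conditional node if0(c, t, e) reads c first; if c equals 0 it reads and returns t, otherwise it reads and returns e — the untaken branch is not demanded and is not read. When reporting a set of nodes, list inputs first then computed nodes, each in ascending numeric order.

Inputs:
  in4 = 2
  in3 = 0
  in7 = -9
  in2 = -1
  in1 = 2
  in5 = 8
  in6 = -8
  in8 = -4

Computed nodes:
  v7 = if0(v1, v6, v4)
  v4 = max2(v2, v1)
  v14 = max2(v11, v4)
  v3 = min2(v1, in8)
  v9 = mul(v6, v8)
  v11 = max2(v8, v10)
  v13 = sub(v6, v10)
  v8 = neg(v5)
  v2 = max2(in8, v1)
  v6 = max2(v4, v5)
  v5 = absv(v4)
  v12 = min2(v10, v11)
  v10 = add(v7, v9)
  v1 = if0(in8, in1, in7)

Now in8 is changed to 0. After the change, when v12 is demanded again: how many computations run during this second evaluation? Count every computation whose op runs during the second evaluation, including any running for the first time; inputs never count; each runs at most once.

First evaluation (everything demanded from the output):
  v1 = if0(in8=-4 -> else branch in7) = -9
  v2 = max2(-4, -9) = -4
  v4 = max2(-4, -9) = -4
  v5 = absv(-4) = 4
  v6 = max2(-4, 4) = 4
  v7 = if0(v1=-9 -> else branch v4) = -4
  v8 = neg(4) = -4
  v9 = mul(4, -4) = -16
  v10 = add(-4, -16) = -20
  v11 = max2(-4, -20) = -4
  v12 = min2(-20, -4) = -20

Propagation after the edit:
  v1: runs — in8 -4->0; result 2.
  v2: runs — in8 -4->0; v1 -9->2; result 2.
  v4: runs — v2 -4->2; v1 -9->2; result 2.
  v5: runs — v4 -4->2; result 2.
  v6: runs — v4 -4->2; v5 4->2; result 2.
  v7: runs — v1 -9->2; v4 -4->2; result 2.
  v8: runs — v5 4->2; result -2.
  v9: runs — v6 4->2; v8 -4->-2; result -4.
  v10: runs — v7 -4->2; v9 -16->-4; result -2.
  v11: runs — v8 -4->-2; v10 -20->-2; result -2.
  v12: runs — v10 -20->-2; v11 -4->-2; result -2.

Computations that run: v1, v2, v4, v5, v6, v7, v8, v9, v10, v11, v12 — 11 in total.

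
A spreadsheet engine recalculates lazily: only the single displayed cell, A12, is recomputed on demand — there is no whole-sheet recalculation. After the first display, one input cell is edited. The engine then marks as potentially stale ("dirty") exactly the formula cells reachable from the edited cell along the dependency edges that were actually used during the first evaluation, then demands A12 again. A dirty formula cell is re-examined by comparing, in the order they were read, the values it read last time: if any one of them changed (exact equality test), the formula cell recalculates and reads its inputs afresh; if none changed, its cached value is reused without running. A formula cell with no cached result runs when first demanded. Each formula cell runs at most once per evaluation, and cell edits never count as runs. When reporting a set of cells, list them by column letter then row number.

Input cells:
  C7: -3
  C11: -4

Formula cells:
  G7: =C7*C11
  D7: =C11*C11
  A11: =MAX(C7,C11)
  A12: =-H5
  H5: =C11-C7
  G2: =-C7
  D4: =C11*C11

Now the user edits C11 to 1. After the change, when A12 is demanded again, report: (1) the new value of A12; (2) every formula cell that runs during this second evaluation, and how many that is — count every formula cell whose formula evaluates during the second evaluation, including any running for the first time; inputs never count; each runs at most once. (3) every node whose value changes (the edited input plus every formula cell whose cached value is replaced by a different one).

First evaluation (everything demanded from the output):
  H5 = -4 - -3 = -1
  A12 = -(-1) = 1

Propagation after the edit:
  H5: runs — C11 -4->1; result 4.
  A12: runs — H5 -1->4; result -4.

New value of A12: -4.
Formula cells that run: A12, H5 — 2 in total.
Values that change: A12, C11, H5.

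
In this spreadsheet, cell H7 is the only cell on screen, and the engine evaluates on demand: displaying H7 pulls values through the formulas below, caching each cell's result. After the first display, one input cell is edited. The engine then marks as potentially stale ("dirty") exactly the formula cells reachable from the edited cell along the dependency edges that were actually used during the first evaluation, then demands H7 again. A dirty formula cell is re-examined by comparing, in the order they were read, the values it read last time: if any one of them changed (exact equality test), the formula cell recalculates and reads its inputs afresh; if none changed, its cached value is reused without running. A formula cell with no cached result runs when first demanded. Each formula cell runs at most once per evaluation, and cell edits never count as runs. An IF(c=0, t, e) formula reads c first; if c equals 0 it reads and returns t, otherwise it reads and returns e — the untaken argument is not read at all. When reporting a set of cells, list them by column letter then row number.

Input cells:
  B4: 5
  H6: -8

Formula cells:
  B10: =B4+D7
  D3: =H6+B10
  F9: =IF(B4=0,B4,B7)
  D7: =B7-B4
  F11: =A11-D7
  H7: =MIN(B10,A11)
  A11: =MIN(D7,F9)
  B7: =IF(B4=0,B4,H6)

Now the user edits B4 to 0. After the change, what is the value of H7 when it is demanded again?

Initial pass — values computed on the first demand:
  B7 = IF(B4=0: B4=5 -> else branch H6) = -8
  D7 = -8 - 5 = -13
  B10 = 5 + -13 = -8
  F9 = IF(B4=0: B4=5 -> else branch B7) = -8
  A11 = MIN(-13, -8) = -13
  H7 = MIN(-8, -13) = -13

Second demand — change propagation:
  B7: re-runs because B4 5->0; new result 0.
  D7: re-runs because B7 -8->0; B4 5->0; new result 0.
  B10: re-runs because B4 5->0; D7 -13->0; new result 0.
  F9: re-runs because B4 5->0; B7 -8->0; new result 0.
  A11: re-runs because D7 -13->0; F9 -8->0; new result 0.
  H7: re-runs because B10 -8->0; A11 -13->0; new result 0.

H7 now evaluates to 0.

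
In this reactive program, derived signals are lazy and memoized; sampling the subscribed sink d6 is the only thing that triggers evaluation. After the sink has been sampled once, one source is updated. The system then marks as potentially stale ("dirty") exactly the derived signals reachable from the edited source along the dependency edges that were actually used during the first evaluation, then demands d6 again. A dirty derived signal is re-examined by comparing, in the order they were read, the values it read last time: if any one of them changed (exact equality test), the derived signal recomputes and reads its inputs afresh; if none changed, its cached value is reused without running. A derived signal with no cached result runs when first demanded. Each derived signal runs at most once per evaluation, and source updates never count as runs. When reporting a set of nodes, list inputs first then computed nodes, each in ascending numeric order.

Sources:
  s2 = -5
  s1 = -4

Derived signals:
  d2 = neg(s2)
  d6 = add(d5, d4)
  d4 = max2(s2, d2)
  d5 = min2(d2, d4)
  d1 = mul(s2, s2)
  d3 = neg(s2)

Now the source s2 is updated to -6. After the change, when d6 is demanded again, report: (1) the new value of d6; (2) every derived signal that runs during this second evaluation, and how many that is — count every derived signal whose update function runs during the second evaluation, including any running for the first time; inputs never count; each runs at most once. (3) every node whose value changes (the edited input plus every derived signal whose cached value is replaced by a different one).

First demand of the output computes:
  d2 = neg(-5) = 5
  d4 = max2(-5, 5) = 5
  d5 = min2(5, 5) = 5
  d6 = add(5, 5) = 10

After the edit, cleaning proceeds:
  d2: a read changed (s2 -5->-6) — executes, giving 6.
  d4: a read changed (s2 -5->-6; d2 5->6) — executes, giving 6.
  d5: a read changed (d2 5->6; d4 5->6) — executes, giving 6.
  d6: a read changed (d5 5->6; d4 5->6) — executes, giving 12.

Demanding d6 again yields 12.
4 derived signals run: d2, d4, d5, d6.
The nodes whose values change: s2, d2, d4, d5, d6.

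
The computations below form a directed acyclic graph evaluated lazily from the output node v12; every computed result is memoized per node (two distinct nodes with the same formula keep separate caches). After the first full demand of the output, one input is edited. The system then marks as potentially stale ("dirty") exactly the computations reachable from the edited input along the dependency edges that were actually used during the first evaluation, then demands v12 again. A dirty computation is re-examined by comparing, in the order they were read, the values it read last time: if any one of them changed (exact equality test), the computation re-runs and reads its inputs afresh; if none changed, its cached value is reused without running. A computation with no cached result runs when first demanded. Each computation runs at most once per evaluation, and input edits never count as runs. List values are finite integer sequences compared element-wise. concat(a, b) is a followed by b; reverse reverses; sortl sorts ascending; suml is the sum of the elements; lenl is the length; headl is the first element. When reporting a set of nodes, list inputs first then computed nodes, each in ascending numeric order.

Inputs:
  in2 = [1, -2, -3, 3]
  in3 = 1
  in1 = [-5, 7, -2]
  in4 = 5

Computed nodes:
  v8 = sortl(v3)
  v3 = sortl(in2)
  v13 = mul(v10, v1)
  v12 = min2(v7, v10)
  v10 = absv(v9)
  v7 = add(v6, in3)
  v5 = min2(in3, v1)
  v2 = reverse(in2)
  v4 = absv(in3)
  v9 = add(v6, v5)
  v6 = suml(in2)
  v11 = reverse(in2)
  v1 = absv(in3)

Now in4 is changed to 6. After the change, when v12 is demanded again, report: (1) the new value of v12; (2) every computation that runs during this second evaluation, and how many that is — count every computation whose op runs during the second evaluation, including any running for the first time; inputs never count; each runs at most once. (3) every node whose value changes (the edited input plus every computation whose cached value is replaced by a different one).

Demanding v12 again yields 0.
0 computations run: none.
The nodes whose values change: in4.
Note the shortcut — nothing in the graph depends on in4 at all, so no recomputation happens.

First demand of the output computes:
  v1 = absv(1) = 1
  v5 = min2(1, 1) = 1
  v6 = suml([1, -2, -3, 3]) = -1
  v7 = add(-1, 1) = 0
  v9 = add(-1, 1) = 0
  v10 = absv(0) = 0
  v12 = min2(0, 0) = 0

After the edit, cleaning proceeds:
  no node depends on in4 at all; the second demand re-runs nothing.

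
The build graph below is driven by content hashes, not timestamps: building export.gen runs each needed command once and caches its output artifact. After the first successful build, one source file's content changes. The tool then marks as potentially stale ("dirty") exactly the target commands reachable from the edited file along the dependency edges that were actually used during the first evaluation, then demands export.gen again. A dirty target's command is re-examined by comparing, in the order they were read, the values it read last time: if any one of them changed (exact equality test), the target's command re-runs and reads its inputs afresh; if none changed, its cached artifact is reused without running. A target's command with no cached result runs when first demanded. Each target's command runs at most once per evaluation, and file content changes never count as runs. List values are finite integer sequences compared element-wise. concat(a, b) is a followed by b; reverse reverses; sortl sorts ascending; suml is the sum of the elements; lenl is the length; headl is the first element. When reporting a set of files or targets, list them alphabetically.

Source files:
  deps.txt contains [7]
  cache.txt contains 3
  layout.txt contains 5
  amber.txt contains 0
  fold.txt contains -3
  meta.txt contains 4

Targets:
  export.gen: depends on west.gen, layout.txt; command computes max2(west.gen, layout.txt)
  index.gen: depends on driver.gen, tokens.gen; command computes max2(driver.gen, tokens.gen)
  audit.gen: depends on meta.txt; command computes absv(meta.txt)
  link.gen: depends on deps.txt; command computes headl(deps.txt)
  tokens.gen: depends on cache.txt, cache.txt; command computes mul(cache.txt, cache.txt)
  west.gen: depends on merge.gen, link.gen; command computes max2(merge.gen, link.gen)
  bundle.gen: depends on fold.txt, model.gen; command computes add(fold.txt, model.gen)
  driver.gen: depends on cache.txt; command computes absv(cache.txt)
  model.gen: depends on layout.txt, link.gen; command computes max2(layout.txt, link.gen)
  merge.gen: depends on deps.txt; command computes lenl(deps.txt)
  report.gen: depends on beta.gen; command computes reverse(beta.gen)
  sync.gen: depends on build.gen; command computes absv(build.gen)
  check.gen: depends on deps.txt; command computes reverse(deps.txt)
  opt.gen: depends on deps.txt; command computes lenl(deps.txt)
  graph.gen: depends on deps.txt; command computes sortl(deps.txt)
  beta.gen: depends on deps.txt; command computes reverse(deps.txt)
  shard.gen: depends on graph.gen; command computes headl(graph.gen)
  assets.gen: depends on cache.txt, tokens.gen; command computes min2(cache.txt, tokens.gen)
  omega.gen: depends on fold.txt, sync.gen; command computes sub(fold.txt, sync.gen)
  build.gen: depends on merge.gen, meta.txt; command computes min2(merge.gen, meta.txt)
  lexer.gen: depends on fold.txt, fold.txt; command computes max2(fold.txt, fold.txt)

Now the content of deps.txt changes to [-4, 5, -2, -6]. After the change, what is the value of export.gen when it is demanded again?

export.gen now evaluates to 5.

Initial pass — values computed on the first demand:
  link.gen = headl([7]) = 7
  merge.gen = lenl([7]) = 1
  west.gen = max2(1, 7) = 7
  export.gen = max2(7, 5) = 7

Second demand — change propagation:
  link.gen: re-runs because deps.txt [7]->[-4, 5, -2, -6]; new result -4.
  merge.gen: re-runs because deps.txt [7]->[-4, 5, -2, -6]; new result 4.
  west.gen: re-runs because merge.gen 1->4; link.gen 7->-4; new result 4.
  export.gen: re-runs because west.gen 7->4; new result 5.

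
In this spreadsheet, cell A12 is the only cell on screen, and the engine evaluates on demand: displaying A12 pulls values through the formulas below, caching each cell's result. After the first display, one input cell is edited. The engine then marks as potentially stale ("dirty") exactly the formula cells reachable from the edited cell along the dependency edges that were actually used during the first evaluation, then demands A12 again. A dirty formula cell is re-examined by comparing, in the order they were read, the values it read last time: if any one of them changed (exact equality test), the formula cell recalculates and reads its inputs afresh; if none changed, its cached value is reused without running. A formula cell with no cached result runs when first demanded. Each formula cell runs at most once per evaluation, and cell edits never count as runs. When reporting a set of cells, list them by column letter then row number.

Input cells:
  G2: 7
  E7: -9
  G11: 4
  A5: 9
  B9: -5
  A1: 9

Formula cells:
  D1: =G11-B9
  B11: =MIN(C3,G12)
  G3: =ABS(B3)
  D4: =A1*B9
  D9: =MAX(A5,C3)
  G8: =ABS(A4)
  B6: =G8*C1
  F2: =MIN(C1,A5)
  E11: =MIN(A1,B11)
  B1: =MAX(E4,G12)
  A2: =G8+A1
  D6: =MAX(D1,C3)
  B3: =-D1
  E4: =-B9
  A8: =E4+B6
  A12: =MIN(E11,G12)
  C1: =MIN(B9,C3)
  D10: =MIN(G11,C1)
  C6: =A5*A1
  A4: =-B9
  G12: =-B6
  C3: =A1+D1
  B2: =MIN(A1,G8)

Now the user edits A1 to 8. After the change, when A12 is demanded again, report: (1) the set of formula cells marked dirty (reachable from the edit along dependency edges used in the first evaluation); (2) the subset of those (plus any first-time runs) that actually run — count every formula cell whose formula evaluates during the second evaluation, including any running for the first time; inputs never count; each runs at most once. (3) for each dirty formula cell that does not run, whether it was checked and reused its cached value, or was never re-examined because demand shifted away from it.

Initial pass — values computed on the first demand:
  A4 = -(-5) = 5
  D1 = 4 - -5 = 9
  C3 = 9 + 9 = 18
  C1 = MIN(-5, 18) = -5
  G8 = ABS(5) = 5
  B6 = 5 * -5 = -25
  G12 = -(-25) = 25
  B11 = MIN(18, 25) = 18
  E11 = MIN(9, 18) = 9
  A12 = MIN(9, 25) = 9

Second demand — change propagation:
  C3: re-runs because A1 9->8; new result 17.
  C1: re-runs because C3 18->17; new result -5 (unchanged).
  B6: re-examined; everything it read last time is the same (G8 unchanged, C1 unchanged) — cache -25 kept, no run.
  G12: re-examined; everything it read last time is the same (B6 unchanged) — cache 25 kept, no run.
  B11: re-runs because C3 18->17; new result 17.
  E11: re-runs because A1 9->8; B11 18->17; new result 8.
  A12: re-runs because E11 9->8; new result 8.

The important point: at B6 every value read last time is unchanged, so the dirty flag clears without a run.

Dirty set: A12, B6, B11, C1, C3, E11, G12.
Run set: A12, B11, C1, C3, E11 (5 run).
Re-examined without running (cache reused): B6, G12.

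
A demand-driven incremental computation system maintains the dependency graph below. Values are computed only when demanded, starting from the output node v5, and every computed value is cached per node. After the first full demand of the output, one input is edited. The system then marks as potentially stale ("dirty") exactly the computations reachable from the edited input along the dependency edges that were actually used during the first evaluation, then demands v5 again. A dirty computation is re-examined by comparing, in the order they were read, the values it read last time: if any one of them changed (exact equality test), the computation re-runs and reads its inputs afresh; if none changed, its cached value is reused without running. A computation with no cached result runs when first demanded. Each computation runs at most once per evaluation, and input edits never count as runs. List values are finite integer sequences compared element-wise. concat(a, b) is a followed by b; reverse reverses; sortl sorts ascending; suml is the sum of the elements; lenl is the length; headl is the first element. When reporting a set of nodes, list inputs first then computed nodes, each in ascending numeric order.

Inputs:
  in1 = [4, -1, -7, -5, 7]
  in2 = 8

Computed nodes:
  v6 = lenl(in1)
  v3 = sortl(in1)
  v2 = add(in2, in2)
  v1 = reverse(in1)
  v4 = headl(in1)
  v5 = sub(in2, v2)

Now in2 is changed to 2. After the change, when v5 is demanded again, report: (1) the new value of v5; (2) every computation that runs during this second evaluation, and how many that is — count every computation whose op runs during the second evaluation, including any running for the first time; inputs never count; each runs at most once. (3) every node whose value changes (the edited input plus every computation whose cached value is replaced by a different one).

First evaluation (everything demanded from the output):
  v2 = add(8, 8) = 16
  v5 = sub(8, 16) = -8

Propagation after the edit:
  v2: runs — in2 8->2; in2 8->2; result 4.
  v5: runs — in2 8->2; v2 16->4; result -2.

New value of v5: -2.
Computations that run: v2, v5 — 2 in total.
Values that change: in2, v2, v5.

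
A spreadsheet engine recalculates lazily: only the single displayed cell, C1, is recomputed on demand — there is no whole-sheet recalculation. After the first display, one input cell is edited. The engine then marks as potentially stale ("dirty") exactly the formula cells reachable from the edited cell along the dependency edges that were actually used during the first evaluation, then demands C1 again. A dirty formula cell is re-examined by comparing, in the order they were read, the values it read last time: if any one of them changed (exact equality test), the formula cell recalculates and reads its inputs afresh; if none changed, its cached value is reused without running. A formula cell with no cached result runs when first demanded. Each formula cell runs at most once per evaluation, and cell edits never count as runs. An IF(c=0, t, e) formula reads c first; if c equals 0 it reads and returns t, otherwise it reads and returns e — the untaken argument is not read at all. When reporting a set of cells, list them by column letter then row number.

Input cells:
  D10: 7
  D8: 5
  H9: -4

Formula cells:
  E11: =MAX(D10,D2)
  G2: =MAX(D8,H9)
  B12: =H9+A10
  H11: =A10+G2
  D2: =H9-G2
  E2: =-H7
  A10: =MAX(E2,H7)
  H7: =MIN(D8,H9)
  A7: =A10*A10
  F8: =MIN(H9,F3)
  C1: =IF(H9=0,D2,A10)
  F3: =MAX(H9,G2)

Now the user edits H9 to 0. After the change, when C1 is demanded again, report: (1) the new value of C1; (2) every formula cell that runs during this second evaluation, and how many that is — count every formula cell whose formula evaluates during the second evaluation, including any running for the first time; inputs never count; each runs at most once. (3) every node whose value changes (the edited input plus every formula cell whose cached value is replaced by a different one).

First evaluation (everything demanded from the output):
  H7 = MIN(5, -4) = -4
  E2 = -(-4) = 4
  A10 = MAX(4, -4) = 4
  C1 = IF(H9=0: H9=-4 -> else branch A10) = 4

Propagation after the edit:
  G2: demanded for the first time — runs, produces 5.
  D2: demanded for the first time — runs, produces -5.
  H7: marked dirty but never re-examined — demand shifted away from it.
  E2: marked dirty but never re-examined — demand shifted away from it.
  A10: marked dirty but never re-examined — demand shifted away from it.
  C1: runs — H9 -4->0; result -5.

Key observation: a condition flipped, so demand moved to the other branch — A10, E2, H7 are never re-examined.

New value of C1: -5.
Formula cells that run: C1, D2, G2 — 3 in total.
Values that change: C1, H9.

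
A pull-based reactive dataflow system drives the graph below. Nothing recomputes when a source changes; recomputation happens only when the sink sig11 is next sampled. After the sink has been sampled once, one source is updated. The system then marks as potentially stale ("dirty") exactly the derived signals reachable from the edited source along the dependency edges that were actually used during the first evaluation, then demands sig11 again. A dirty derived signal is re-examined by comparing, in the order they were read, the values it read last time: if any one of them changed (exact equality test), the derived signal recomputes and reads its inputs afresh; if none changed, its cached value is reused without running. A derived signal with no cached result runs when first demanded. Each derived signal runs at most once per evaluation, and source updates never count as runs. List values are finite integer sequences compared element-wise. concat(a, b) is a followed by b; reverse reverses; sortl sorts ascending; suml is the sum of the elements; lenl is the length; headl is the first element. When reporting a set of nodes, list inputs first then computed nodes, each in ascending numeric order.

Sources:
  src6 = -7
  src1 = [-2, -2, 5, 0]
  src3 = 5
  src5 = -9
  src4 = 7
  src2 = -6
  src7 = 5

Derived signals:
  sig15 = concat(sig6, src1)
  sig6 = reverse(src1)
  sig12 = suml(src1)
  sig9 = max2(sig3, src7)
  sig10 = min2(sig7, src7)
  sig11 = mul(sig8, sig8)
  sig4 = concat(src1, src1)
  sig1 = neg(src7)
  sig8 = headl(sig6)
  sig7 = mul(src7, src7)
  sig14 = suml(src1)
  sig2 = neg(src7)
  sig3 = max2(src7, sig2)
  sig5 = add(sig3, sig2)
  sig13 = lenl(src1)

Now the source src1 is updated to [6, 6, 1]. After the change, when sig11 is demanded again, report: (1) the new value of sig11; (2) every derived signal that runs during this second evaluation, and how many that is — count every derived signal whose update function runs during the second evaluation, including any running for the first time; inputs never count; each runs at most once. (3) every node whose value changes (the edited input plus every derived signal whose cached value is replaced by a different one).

First evaluation (everything demanded from the output):
  sig6 = reverse([-2, -2, 5, 0]) = [0, 5, -2, -2]
  sig8 = headl([0, 5, -2, -2]) = 0
  sig11 = mul(0, 0) = 0

Propagation after the edit:
  sig6: runs — src1 [-2, -2, 5, 0]->[6, 6, 1]; result [1, 6, 6].
  sig8: runs — sig6 [0, 5, -2, -2]->[1, 6, 6]; result 1.
  sig11: runs — sig8 0->1; sig8 0->1; result 1.

New value of sig11: 1.
Derived signals that run: sig6, sig8, sig11 — 3 in total.
Values that change: src1, sig6, sig8, sig11.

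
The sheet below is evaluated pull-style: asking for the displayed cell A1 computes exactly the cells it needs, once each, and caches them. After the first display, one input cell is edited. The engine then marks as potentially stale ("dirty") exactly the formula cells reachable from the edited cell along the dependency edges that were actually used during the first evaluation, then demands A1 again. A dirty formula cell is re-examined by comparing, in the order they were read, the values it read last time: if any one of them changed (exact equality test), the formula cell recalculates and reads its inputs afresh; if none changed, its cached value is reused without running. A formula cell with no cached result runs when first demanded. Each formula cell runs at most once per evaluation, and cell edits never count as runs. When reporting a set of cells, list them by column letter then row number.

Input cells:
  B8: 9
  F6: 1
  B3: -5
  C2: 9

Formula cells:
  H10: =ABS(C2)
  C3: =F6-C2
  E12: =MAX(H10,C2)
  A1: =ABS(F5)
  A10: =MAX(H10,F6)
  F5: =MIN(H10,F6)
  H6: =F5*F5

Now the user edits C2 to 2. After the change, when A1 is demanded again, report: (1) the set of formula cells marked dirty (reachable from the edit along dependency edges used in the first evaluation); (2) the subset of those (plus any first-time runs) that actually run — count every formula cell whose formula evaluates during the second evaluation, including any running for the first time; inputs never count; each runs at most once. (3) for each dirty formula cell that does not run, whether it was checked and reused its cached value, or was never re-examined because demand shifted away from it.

The edit dirties: A1, F5, H10.
2 formula cells run: F5, H10.
Cache hits after checking: A1.
Note the absorption at F5: it re-runs yet its value is the same, leaving the output's value untouched.

First demand of the output computes:
  H10 = ABS(9) = 9
  F5 = MIN(9, 1) = 1
  A1 = ABS(1) = 1

After the edit, cleaning proceeds:
  H10: a read changed (C2 9->2) — executes, giving 2.
  F5: a read changed (H10 9->2) — executes, giving 1 — identical to its old value.
  A1: dirty, but its reads are unchanged (F5 unchanged); cached 1 stands.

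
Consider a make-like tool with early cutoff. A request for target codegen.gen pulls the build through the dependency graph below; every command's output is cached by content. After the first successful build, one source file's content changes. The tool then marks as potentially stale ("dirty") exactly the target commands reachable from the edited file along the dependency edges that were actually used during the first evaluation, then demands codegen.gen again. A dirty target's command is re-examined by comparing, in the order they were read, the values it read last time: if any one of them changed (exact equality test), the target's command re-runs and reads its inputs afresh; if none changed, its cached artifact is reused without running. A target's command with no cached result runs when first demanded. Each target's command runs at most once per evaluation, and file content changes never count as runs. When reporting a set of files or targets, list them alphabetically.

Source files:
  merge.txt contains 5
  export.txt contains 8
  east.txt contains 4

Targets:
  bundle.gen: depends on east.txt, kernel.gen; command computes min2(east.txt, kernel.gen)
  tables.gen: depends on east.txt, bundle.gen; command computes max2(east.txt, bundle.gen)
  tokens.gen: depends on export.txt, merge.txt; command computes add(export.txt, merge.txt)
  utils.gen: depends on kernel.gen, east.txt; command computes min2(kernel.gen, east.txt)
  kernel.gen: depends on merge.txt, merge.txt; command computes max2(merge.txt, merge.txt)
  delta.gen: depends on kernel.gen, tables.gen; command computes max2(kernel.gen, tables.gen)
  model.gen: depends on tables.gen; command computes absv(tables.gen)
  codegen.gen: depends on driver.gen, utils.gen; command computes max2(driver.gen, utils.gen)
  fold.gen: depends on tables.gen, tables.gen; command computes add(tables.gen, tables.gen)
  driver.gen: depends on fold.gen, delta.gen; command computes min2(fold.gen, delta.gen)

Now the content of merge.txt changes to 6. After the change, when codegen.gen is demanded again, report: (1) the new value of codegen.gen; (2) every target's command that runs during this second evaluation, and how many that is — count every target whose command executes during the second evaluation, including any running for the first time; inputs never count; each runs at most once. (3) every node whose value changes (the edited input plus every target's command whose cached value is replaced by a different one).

Demanding codegen.gen again yields 6.
6 target commands run: bundle.gen, codegen.gen, delta.gen, driver.gen, kernel.gen, utils.gen.
The nodes whose values change: codegen.gen, delta.gen, driver.gen, kernel.gen, merge.txt.
Note where the cutoff bites: tables.gen is checked, finds nothing changed, and keeps its cache.

First demand of the output computes:
  kernel.gen = max2(5, 5) = 5
  bundle.gen = min2(4, 5) = 4
  tables.gen = max2(4, 4) = 4
  delta.gen = max2(5, 4) = 5
  fold.gen = add(4, 4) = 8
  driver.gen = min2(8, 5) = 5
  utils.gen = min2(5, 4) = 4
  codegen.gen = max2(5, 4) = 5

After the edit, cleaning proceeds:
  kernel.gen: a read changed (merge.txt 5->6; merge.txt 5->6) — executes, giving 6.
  bundle.gen: a read changed (kernel.gen 5->6) — executes, giving 4 — identical to its old value.
  tables.gen: dirty, but its reads are unchanged (east.txt unchanged, bundle.gen unchanged); cached 4 stands.
  delta.gen: a read changed (kernel.gen 5->6) — executes, giving 6.
  fold.gen: dirty, but its reads are unchanged (tables.gen unchanged, tables.gen unchanged); cached 8 stands.
  driver.gen: a read changed (delta.gen 5->6) — executes, giving 6.
  utils.gen: a read changed (kernel.gen 5->6) — executes, giving 4 — identical to its old value.
  codegen.gen: a read changed (driver.gen 5->6) — executes, giving 6.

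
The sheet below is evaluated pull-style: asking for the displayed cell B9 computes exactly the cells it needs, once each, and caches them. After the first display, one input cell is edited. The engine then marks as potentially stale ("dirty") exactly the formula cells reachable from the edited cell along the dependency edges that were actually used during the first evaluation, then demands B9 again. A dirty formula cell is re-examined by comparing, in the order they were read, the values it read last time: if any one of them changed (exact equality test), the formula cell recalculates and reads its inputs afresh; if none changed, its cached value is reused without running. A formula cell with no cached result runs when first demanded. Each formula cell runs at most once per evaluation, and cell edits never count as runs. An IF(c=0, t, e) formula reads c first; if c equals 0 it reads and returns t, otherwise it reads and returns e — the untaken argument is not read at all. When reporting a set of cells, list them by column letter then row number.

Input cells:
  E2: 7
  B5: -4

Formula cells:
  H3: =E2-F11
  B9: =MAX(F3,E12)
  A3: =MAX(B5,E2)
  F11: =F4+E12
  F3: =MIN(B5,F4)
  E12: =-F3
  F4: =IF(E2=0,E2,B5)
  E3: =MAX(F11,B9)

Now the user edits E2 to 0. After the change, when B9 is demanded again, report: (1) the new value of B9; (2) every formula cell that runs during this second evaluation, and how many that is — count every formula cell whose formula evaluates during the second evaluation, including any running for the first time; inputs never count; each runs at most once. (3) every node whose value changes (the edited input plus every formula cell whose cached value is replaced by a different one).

Demanding B9 again yields 4.
2 formula cells run: F3, F4.
The nodes whose values change: E2, F4.
Note the absorption at F3: it re-runs yet its value is the same, leaving the output's value untouched.

First demand of the output computes:
  F4 = IF(E2=0: E2=7 -> else branch B5) = -4
  F3 = MIN(-4, -4) = -4
  E12 = -(-4) = 4
  B9 = MAX(-4, 4) = 4

After the edit, cleaning proceeds:
  F4: a read changed (E2 7->0) — executes, giving 0.
  F3: a read changed (F4 -4->0) — executes, giving -4 — identical to its old value.
  E12: dirty, but its reads are unchanged (F3 unchanged); cached 4 stands.
  B9: dirty, but its reads are unchanged (F3 unchanged, E12 unchanged); cached 4 stands.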